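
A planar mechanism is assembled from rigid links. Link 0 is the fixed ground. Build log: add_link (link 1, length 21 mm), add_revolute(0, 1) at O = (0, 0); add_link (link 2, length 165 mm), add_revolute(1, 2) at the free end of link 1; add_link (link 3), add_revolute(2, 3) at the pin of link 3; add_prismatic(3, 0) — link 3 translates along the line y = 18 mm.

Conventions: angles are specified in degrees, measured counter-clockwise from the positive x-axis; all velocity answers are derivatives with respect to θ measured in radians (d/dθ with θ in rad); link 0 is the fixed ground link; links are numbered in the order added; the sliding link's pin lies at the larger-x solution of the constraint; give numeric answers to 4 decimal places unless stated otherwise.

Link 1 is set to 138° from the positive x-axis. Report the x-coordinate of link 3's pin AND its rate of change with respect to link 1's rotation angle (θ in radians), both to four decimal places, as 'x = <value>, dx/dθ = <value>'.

geometry: r = 21 mm, L = 165 mm, e = 18 mm
crank pin P = (r cos θ, r sin θ) = (-15.606041, 14.051743)
h = r sin θ − e = 14.051743 − 18 = -3.948257
x = r cos θ + √(L² − h²) = -15.606041 + 164.952755 = 149.346713
dx/dθ = −r sin θ − h·r cos θ/√(L² − h²) (θ in radians; h = -3.948257) = -14.425284

x = 149.3467, dx/dθ = -14.4253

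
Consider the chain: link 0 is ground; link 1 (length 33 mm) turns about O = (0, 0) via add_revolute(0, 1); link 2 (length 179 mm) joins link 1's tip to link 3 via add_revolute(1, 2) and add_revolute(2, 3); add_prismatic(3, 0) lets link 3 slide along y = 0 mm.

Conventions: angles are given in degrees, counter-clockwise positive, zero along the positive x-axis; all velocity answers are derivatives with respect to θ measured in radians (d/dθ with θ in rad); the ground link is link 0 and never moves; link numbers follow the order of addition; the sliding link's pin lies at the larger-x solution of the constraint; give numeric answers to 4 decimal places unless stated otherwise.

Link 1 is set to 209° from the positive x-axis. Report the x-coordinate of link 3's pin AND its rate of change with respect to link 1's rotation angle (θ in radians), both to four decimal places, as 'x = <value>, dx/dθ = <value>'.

geometry: r = 33 mm, L = 179 mm, e = 0 mm
crank pin P = (r cos θ, r sin θ) = (-28.862450, -15.998717)
h = r sin θ − e = -15.998717 − 0 = -15.998717
x = r cos θ + √(L² − h²) = -28.862450 + 178.283597 = 149.421147
dx/dθ = −r sin θ − h·r cos θ/√(L² − h²) (θ in radians; h = -15.998717) = 13.408674

x = 149.4211, dx/dθ = 13.4087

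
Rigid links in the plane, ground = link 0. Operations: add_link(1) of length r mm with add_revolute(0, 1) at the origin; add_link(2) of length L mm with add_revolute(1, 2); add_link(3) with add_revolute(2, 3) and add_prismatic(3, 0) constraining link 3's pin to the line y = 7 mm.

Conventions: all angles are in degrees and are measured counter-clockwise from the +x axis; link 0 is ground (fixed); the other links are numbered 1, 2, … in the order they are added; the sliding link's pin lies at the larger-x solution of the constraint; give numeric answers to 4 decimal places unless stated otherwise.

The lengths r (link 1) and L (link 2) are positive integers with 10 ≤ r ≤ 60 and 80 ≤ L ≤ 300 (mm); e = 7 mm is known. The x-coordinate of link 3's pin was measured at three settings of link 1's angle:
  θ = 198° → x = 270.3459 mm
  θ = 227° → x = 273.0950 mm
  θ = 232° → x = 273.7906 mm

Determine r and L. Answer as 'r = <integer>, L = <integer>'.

constraint per measurement: (x − r cos θ)² + (r sin θ − e)² = L²
subtracting the θ₁ and θ₂ equations cancels the r² and L² terms:
r = (x₁² − x₂²) / (2[(x₁cos θ₁ + e sin θ₁) − (x₂cos θ₂ + e sin θ₂)]) = 11.0001 → r = 11
L² = (x₁ − r cos θ₁)² + (r sin θ₁ − e)² = 78961.0073 → L = 281.0000 → L = 281
check at θ₃=232°: x = 273.7906 (printed 273.7906) ✓

r = 11, L = 281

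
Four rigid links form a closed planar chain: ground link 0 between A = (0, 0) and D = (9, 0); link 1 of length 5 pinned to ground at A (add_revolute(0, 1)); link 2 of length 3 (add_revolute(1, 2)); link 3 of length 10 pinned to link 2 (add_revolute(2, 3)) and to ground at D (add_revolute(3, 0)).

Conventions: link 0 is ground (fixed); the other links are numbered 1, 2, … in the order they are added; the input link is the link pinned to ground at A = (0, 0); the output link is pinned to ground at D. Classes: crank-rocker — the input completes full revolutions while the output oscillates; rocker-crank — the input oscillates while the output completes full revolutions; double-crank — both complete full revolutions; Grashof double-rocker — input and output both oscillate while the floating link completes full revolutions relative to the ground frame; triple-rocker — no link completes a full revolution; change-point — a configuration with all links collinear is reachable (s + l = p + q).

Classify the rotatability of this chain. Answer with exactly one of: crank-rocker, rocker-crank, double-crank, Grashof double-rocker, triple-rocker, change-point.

lengths: ground=9, input=5, coupler=3, output=10
sorted: s=3 (shortest), l=10 (longest), p+q=14
s + l = 13 vs p + q = 14
s + l < p + q (Grashof) with shortest = coupler link → Grashof double-rocker

Grashof double-rocker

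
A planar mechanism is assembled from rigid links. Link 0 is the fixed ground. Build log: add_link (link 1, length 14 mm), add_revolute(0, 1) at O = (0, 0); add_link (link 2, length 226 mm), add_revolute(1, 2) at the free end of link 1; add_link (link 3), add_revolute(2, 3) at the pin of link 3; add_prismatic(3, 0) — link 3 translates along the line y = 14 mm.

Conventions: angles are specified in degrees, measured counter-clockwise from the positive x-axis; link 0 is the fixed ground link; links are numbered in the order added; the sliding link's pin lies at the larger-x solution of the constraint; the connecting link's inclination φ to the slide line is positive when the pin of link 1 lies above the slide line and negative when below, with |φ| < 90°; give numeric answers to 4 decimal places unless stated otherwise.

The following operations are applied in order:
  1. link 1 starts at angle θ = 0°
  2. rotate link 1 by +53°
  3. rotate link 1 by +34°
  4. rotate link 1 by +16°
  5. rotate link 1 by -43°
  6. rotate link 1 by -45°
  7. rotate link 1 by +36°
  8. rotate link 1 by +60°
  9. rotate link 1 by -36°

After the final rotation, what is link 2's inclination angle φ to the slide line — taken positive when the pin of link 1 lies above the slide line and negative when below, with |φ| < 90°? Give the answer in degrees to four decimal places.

geometry: r = 14 mm, L = 226 mm, e = 14 mm; θ starts at 0°
rotate link 1 by +53°: θ ← 0° +53° = 53°
rotate link 1 by +34°: θ ← 53° +34° = 87°
rotate link 1 by +16°: θ ← 87° +16° = 103°
rotate link 1 by -43°: θ ← 103° -43° = 60°
rotate link 1 by -45°: θ ← 60° -45° = 15°
rotate link 1 by +36°: θ ← 15° +36° = 51°
rotate link 1 by +60°: θ ← 51° +60° = 111°
rotate link 1 by -36°: θ ← 111° -36° = 75°
h = r sin θ − e = 13.522962 − 14 = -0.477038
sin φ = h / L = -0.477038 / 226 = -0.00211079
φ = arcsin(-0.00211079) = -0.120939°

-0.1209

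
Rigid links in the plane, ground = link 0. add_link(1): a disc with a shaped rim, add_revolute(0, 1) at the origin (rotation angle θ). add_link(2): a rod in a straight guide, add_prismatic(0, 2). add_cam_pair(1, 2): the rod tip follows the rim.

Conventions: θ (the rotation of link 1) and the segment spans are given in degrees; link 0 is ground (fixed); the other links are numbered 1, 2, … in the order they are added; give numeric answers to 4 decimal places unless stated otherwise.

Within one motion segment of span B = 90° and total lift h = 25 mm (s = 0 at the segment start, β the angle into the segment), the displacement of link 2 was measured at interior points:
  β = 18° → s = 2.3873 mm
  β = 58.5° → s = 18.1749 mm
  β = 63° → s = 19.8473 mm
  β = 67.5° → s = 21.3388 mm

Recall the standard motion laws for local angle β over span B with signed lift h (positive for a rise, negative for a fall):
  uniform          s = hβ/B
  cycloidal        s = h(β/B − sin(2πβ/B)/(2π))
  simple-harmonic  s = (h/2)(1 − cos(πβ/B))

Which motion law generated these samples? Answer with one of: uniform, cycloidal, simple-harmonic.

candidates at β/B = r: uniform s = h·r (linear in β); cycloidal s = h·(r − sin(2πr)/(2π)); simple-harmonic s = (h/2)(1 − cos(πr))
β=18°: printed 2.3873 | uniform 5.0000, cycloidal 1.2159, simple-harmonic 2.3873
β=58.5°: printed 18.1749 | uniform 16.2500, cycloidal 19.4690, simple-harmonic 18.1749
β=63°: printed 19.8473 | uniform 17.5000, cycloidal 21.2841, simple-harmonic 19.8473
β=67.5°: printed 21.3388 | uniform 18.7500, cycloidal 22.7289, simple-harmonic 21.3388
only one law matches every sample → simple-harmonic

simple-harmonic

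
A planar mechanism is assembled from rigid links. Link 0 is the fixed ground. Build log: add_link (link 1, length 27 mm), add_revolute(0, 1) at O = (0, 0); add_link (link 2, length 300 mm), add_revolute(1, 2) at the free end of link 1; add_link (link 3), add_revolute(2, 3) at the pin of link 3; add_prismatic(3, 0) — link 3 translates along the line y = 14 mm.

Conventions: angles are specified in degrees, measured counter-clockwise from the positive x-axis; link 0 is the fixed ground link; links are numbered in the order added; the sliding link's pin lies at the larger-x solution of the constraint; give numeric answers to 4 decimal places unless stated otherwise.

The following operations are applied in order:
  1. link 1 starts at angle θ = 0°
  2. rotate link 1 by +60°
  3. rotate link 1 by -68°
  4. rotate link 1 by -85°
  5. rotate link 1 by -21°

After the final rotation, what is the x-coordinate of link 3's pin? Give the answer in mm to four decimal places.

geometry: r = 27 mm, L = 300 mm, e = 14 mm; θ starts at 0°
rotate link 1 by +60°: θ ← 0° +60° = 60°
rotate link 1 by -68°: θ ← 60° -68° = -8°
rotate link 1 by -85°: θ ← -8° -85° = -93°
rotate link 1 by -21°: θ ← -93° -21° = -114°
crank pin P = (r cos θ, r sin θ) = (-10.981889, -24.665727)
h = r sin θ − e = -24.665727 − 14 = -38.665727
x = r cos θ + √(L² − h²) = -10.981889 + 297.497834 = 286.515945

286.5159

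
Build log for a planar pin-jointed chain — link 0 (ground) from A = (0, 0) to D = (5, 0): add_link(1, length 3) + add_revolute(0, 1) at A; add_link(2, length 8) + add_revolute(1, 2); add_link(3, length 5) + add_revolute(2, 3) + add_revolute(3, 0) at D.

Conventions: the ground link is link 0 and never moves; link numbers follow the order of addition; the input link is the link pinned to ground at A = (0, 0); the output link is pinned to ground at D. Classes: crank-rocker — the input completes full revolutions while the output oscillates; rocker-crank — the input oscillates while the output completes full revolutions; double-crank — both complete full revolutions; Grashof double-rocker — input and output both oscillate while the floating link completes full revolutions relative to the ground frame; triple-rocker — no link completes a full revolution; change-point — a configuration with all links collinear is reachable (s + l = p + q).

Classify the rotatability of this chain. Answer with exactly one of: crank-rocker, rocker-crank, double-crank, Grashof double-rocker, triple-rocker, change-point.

lengths: ground=5, input=3, coupler=8, output=5
sorted: s=3 (shortest), l=8 (longest), p+q=10
s + l = 11 vs p + q = 10
s + l > p + q → non-Grashof → no link fully rotates → triple-rocker

triple-rocker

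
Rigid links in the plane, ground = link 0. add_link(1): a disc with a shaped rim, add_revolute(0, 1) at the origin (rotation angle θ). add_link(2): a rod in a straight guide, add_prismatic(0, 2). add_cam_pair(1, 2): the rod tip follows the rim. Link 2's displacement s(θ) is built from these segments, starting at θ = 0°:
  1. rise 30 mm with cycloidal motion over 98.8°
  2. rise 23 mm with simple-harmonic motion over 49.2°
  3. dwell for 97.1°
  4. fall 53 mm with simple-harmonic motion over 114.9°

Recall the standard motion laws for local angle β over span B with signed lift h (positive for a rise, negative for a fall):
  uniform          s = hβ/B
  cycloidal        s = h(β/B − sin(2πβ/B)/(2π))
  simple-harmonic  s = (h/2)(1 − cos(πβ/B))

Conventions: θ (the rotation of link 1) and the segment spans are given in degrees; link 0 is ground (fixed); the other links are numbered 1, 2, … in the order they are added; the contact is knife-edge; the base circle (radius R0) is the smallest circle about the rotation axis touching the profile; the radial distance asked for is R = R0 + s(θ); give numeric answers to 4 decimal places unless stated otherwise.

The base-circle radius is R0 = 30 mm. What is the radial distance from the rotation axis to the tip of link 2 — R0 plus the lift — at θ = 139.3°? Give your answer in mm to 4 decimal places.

segment 1 (0° to 98.8°, cycloidal, h = 30) is passed completely: s = 0.0000 + (30) = 30.0000
θ = 139.3° falls in segment 2 (98.8° to 148°, simple-harmonic, h = 23): β = 139.3 − 98.8 = 40.5°, B = 49.2°; Δs = 23/2·(1 − cos(π·0.8232)) = 21.2707; s = 30.0000 + 21.2707 = 51.2707
R = R0 + s = 30 + 51.2707 = 81.2707

81.2707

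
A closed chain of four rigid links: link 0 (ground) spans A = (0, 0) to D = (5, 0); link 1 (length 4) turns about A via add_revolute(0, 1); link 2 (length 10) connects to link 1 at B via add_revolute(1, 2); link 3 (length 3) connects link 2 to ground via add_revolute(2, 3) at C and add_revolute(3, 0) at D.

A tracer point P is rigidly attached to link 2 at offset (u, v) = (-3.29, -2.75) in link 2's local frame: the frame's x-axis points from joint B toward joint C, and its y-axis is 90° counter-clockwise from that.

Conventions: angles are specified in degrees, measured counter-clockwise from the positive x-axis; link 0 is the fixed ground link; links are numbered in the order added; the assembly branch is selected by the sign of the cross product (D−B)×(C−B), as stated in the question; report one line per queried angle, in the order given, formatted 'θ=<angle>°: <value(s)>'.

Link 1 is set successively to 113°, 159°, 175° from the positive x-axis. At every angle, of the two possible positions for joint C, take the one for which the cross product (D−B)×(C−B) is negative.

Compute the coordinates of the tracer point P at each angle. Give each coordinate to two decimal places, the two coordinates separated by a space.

A=(0,0), D=(5.00,0)
θ=113°: B = A + 4.00·(cos113°, sin113°) = (-1.5629, 3.6820)
θ=113°: |BD| = 7.5252
θ=113°: circle(B,10.00) ∩ circle(D,3.00): a=9.8089, h=1.9454
θ=113°:   candidates: C₊=(7.9435,0.5793) cross=14.640; C₋=(6.0398,-2.8140) cross=-14.640
θ=113°:   branch - wants cross < 0 → take C=(6.0398,-2.8140) (cross=-14.640)
θ=113°: ex = (C−B)/|BC| = (0.7603,-0.6496); ey = (0.6496,0.7603)
θ=113°: P = B + -3.29·ex + -2.75·ey = (-5.8506,3.7285)
θ=159°: B = A + 4.00·(cos159°, sin159°) = (-3.7343, 1.4335)
θ=159°: |BD| = 8.8512
θ=159°: circle(B,10.00) ∩ circle(D,3.00): a=9.5661, h=2.9136
θ=159°:   candidates: C₊=(6.1774,2.7593) cross=25.788; C₋=(5.2337,-2.9909) cross=-25.788
θ=159°:   branch - wants cross < 0 → take C=(5.2337,-2.9909) (cross=-25.788)
θ=159°: ex = (C−B)/|BC| = (0.8968,-0.4424); ey = (0.4424,0.8968)
θ=159°: P = B + -3.29·ex + -2.75·ey = (-7.9015,0.4229)
θ=175°: B = A + 4.00·(cos175°, sin175°) = (-3.9848, 0.3486)
θ=175°: |BD| = 8.9915
θ=175°: circle(B,10.00) ∩ circle(D,3.00): a=9.5561, h=2.9464
θ=175°:   candidates: C₊=(5.6784,2.9223) cross=26.493; C₋=(5.4499,-2.9661) cross=-26.493
θ=175°:   branch - wants cross < 0 → take C=(5.4499,-2.9661) (cross=-26.493)
θ=175°: ex = (C−B)/|BC| = (0.9435,-0.3315); ey = (0.3315,0.9435)
θ=175°: P = B + -3.29·ex + -2.75·ey = (-8.0003,-1.1554)

θ=113°: -5.85 3.73
θ=159°: -7.90 0.42
θ=175°: -8.00 -1.16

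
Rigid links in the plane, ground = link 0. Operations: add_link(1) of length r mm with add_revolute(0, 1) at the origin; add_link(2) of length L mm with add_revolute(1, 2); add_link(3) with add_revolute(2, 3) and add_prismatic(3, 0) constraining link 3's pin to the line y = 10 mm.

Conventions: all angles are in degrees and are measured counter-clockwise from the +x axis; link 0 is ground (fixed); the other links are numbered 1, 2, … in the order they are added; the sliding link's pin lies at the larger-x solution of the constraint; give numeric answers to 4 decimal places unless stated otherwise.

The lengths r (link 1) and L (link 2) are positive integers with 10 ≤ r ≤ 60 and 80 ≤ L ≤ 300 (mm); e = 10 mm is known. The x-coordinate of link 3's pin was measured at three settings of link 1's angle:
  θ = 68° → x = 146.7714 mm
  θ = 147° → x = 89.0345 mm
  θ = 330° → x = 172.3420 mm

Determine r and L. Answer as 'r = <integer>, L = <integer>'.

constraint per measurement: (x − r cos θ)² + (r sin θ − e)² = L²
subtracting the θ₁ and θ₂ equations cancels the r² and L² terms:
r = (x₁² − x₂²) / (2[(x₁cos θ₁ + e sin θ₁) − (x₂cos θ₂ + e sin θ₂)]) = 51.0000 → r = 51
L² = (x₁ − r cos θ₁)² + (r sin θ₁ − e)² = 17688.9998 → L = 133.0000 → L = 133
check at θ₃=330°: x = 172.3420 (printed 172.3420) ✓

r = 51, L = 133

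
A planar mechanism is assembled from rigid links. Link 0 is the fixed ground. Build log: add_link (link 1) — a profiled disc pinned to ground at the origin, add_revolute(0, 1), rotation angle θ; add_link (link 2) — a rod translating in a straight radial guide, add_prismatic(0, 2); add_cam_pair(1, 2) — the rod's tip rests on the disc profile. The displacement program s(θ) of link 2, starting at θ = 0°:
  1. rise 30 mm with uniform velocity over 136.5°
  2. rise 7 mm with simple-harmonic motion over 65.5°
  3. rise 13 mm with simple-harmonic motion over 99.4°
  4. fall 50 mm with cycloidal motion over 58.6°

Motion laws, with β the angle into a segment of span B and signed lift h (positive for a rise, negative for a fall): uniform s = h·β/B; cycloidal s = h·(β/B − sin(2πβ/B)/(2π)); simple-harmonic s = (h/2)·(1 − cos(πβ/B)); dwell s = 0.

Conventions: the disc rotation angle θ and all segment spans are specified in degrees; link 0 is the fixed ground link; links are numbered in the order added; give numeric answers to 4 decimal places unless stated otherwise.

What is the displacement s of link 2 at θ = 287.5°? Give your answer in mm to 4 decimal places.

seg 1 [0°–136.5°] uniform, h=30: full span → s += 30 → s = 30.0000
seg 2 [136.5°–202°] simple-harmonic, h=7: full span → s += 7 → s = 37.0000
seg 3 [202°–301.4°] simple-harmonic, h=13: θ=287.5° here. β=85.5, B=99.4. 13/2·(1 − cos(π·0.8602)) = 12.3828 → s = 49.3828

49.3828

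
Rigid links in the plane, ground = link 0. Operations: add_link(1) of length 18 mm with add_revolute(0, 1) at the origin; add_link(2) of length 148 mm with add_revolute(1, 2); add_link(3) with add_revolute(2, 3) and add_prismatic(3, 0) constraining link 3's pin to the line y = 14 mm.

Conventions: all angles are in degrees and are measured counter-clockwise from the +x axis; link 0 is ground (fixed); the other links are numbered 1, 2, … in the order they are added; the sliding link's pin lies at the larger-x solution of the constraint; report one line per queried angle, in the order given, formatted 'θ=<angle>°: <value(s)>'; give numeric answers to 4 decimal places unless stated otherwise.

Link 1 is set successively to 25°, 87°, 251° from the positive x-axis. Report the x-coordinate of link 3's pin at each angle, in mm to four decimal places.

geometry: r = 18 mm, L = 148 mm, e = 14 mm
θ=25°: crank pin P = (r cos θ, r sin θ) = (16.313540, 7.607129)
θ=25°: h = r sin θ − e = 7.607129 − 14 = -6.392871
θ=25°: x = r cos θ + √(L² − h²) = 16.313540 + 147.861865 = 164.175405
θ=87°: crank pin P = (r cos θ, r sin θ) = (0.942047, 17.975332)
θ=87°: h = r sin θ − e = 17.975332 − 14 = 3.975332
θ=87°: x = r cos θ + √(L² − h²) = 0.942047 + 147.946601 = 148.888648
θ=251°: crank pin P = (r cos θ, r sin θ) = (-5.860227, -17.019334)
θ=251°: h = r sin θ − e = -17.019334 − 14 = -31.019334
θ=251°: x = r cos θ + √(L² − h²) = -5.860227 + 144.712822 = 138.852595

θ=25°: 164.1754
θ=87°: 148.8886
θ=251°: 138.8526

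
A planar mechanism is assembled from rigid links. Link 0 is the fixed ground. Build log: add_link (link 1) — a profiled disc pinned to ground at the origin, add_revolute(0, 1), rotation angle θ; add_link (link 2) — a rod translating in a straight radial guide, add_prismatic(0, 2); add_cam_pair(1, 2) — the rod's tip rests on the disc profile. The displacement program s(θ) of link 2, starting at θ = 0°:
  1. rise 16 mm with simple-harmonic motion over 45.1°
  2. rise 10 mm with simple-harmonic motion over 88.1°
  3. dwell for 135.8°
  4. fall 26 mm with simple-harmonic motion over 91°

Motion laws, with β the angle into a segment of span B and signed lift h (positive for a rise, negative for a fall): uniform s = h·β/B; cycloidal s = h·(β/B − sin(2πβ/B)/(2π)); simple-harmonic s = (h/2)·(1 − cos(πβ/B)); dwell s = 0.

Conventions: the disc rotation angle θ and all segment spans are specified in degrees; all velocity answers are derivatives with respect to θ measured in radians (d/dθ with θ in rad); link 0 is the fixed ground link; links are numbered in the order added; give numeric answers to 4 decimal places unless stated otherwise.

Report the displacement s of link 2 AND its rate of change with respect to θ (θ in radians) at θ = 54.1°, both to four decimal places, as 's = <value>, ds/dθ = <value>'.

seg 1 [0°–45.1°] simple-harmonic, h=16: full span → s += 16 → s = 16.0000
seg 2 [45.1°–133.2°] simple-harmonic, h=10: θ=54.1° here. β=9, B=88.1. 10/2·(1 − cos(π·0.1022)) = 0.2553 → s = 16.2553
velocity in seg [45.1°–133.2°] (simple-harmonic), θ in radians: β = 9° = 0.1571 rad, B = 88.1° = 1.5376 rad; ds/dθ = (πh/(2B)) sin(πβ/B) = (π·10/(2·1.5376)) sin(π·0.1022) = 3.222567 mm/rad

s = 16.2553, ds/dθ = 3.2226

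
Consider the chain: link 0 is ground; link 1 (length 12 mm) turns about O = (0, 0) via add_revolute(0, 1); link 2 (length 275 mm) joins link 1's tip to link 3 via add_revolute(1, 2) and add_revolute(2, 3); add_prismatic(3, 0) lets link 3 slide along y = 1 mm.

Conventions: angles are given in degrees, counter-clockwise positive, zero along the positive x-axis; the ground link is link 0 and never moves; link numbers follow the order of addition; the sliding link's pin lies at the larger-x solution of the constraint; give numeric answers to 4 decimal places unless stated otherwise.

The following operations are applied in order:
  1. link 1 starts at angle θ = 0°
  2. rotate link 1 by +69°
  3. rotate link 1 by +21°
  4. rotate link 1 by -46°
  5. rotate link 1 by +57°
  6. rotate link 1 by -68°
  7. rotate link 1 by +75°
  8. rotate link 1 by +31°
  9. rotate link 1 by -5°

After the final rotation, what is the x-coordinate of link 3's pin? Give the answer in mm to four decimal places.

geometry: r = 12 mm, L = 275 mm, e = 1 mm; θ starts at 0°
rotate link 1 by +69°: θ ← 0° +69° = 69°
rotate link 1 by +21°: θ ← 69° +21° = 90°
rotate link 1 by -46°: θ ← 90° -46° = 44°
rotate link 1 by +57°: θ ← 44° +57° = 101°
rotate link 1 by -68°: θ ← 101° -68° = 33°
rotate link 1 by +75°: θ ← 33° +75° = 108°
rotate link 1 by +31°: θ ← 108° +31° = 139°
rotate link 1 by -5°: θ ← 139° -5° = 134°
crank pin P = (r cos θ, r sin θ) = (-8.335900, 8.632078)
h = r sin θ − e = 8.632078 − 1 = 7.632078
x = r cos θ + √(L² − h²) = -8.335900 + 274.894073 = 266.558173

266.5582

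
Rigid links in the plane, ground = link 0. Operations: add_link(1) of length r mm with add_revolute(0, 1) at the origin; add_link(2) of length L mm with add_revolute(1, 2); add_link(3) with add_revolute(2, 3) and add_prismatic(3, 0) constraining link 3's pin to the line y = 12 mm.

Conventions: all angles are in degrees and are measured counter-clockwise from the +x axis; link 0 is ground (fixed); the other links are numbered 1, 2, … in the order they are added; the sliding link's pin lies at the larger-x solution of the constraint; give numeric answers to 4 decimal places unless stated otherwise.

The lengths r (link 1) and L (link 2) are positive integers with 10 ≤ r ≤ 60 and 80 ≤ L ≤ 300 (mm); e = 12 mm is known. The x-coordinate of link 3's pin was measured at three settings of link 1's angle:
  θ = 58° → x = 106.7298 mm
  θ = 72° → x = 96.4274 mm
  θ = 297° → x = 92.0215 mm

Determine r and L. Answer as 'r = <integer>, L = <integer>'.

constraint per measurement: (x − r cos θ)² + (r sin θ − e)² = L²
subtracting the θ₁ and θ₂ equations cancels the r² and L² terms:
r = (x₁² − x₂²) / (2[(x₁cos θ₁ + e sin θ₁) − (x₂cos θ₂ + e sin θ₂)]) = 41.0002 → r = 41
L² = (x₁ − r cos θ₁)² + (r sin θ₁ − e)² = 7744.0004 → L = 88.0000 → L = 88
check at θ₃=297°: x = 92.0215 (printed 92.0215) ✓

r = 41, L = 88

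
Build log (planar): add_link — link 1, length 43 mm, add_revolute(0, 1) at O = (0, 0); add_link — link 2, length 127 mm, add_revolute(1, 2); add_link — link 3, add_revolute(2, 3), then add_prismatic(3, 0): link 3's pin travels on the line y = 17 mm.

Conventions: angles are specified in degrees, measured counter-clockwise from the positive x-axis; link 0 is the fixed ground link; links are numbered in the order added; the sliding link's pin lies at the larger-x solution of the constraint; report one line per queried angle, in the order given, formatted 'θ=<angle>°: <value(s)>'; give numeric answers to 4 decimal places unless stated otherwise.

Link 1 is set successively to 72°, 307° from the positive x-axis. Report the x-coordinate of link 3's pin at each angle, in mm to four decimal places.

geometry: r = 43 mm, L = 127 mm, e = 17 mm
θ=72°: crank pin P = (r cos θ, r sin θ) = (13.287731, 40.895430)
θ=72°: h = r sin θ − e = 40.895430 − 17 = 23.895430
θ=72°: x = r cos θ + √(L² − h²) = 13.287731 + 124.731746 = 138.019477
θ=307°: crank pin P = (r cos θ, r sin θ) = (25.878046, -34.341327)
θ=307°: h = r sin θ − e = -34.341327 − 17 = -51.341327
θ=307°: x = r cos θ + √(L² − h²) = 25.878046 + 116.159667 = 142.037713

θ=72°: 138.0195
θ=307°: 142.0377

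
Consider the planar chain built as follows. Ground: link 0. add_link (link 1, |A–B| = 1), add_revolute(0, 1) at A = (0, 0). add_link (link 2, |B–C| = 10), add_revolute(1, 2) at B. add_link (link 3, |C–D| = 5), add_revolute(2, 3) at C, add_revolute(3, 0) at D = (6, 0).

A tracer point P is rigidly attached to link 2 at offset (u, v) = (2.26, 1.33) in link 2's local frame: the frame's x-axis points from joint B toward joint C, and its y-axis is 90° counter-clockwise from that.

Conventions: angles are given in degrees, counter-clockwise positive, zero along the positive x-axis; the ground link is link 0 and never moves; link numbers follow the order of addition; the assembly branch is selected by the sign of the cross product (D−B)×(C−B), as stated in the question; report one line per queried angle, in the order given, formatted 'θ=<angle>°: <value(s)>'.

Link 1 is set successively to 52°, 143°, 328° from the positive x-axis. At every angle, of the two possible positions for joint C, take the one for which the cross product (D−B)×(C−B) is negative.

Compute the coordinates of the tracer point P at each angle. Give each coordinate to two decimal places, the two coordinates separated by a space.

A=(0,0), D=(6.00,0)
θ=52°: B = A + 1.00·(cos52°, sin52°) = (0.6157, 0.7880)
θ=52°: |BD| = 5.4417
θ=52°: circle(B,10.00) ∩ circle(D,5.00): a=9.6121, h=2.7582
θ=52°:   candidates: C₊=(10.5258,2.1253) cross=15.010; C₋=(9.7270,-3.3331) cross=-15.010
θ=52°:   branch - wants cross < 0 → take C=(9.7270,-3.3331) (cross=-15.010)
θ=52°: ex = (C−B)/|BC| = (0.9111,-0.4121); ey = (0.4121,0.9111)
θ=52°: P = B + 2.26·ex + 1.33·ey = (3.2229,1.0685)
θ=143°: B = A + 1.00·(cos143°, sin143°) = (-0.7986, 0.6018)
θ=143°: |BD| = 6.8252
θ=143°: circle(B,10.00) ∩ circle(D,5.00): a=8.9069, h=4.5460
θ=143°:   candidates: C₊=(8.4745,4.3448) cross=31.028; C₋=(7.6728,-4.7119) cross=-31.028
θ=143°:   branch - wants cross < 0 → take C=(7.6728,-4.7119) (cross=-31.028)
θ=143°: ex = (C−B)/|BC| = (0.8471,-0.5314); ey = (0.5314,0.8471)
θ=143°: P = B + 2.26·ex + 1.33·ey = (1.8226,0.5276)
θ=328°: B = A + 1.00·(cos328°, sin328°) = (0.8480, -0.5299)
θ=328°: |BD| = 5.1791
θ=328°: circle(B,10.00) ∩ circle(D,5.00): a=9.8302, h=1.8352
θ=328°:   candidates: C₊=(10.4388,2.3015) cross=9.505; C₋=(10.8144,-1.3497) cross=-9.505
θ=328°:   branch - wants cross < 0 → take C=(10.8144,-1.3497) (cross=-9.505)
θ=328°: ex = (C−B)/|BC| = (0.9966,-0.0820); ey = (0.0820,0.9966)
θ=328°: P = B + 2.26·ex + 1.33·ey = (3.2095,0.6103)

θ=52°: 3.22 1.07
θ=143°: 1.82 0.53
θ=328°: 3.21 0.61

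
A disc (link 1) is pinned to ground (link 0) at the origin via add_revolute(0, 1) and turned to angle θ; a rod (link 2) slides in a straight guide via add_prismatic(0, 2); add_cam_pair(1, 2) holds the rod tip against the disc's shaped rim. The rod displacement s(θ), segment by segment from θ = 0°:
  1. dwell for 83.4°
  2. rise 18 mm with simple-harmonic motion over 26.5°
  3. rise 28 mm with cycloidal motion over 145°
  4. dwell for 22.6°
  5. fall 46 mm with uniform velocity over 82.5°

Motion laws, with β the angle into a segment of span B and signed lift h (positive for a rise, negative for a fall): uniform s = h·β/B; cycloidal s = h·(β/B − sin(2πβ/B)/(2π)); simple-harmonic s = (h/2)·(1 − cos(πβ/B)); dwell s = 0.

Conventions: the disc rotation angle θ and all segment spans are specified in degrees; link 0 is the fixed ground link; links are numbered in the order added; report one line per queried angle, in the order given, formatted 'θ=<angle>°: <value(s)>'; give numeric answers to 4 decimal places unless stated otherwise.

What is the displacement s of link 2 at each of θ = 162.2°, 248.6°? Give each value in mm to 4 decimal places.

segment 1 (0° to 83.4°, dwell): s unchanged at 0.0000
segment 2 (83.4° to 109.9°, simple-harmonic, h = 18) is passed completely: s = 0.0000 + (18) = 18.0000
θ = 162.2° falls in segment 3 (109.9° to 254.9°, cycloidal, h = 28): β = 162.2 − 109.9 = 52.3°, B = 145°; Δs = 28·(0.3607 − sin(2π·0.3607)/(2π)) = 6.6780; s = 18.0000 + 6.6780 = 24.6780
θ = 248.6° falls in segment 3 (109.9° to 254.9°, cycloidal, h = 28): β = 248.6 − 109.9 = 138.7°, B = 145°; Δs = 28·(0.9566 − sin(2π·0.9566)/(2π)) = 27.9849; s = 18.0000 + 27.9849 = 45.9849

θ=162.2°: 24.6780
θ=248.6°: 45.9849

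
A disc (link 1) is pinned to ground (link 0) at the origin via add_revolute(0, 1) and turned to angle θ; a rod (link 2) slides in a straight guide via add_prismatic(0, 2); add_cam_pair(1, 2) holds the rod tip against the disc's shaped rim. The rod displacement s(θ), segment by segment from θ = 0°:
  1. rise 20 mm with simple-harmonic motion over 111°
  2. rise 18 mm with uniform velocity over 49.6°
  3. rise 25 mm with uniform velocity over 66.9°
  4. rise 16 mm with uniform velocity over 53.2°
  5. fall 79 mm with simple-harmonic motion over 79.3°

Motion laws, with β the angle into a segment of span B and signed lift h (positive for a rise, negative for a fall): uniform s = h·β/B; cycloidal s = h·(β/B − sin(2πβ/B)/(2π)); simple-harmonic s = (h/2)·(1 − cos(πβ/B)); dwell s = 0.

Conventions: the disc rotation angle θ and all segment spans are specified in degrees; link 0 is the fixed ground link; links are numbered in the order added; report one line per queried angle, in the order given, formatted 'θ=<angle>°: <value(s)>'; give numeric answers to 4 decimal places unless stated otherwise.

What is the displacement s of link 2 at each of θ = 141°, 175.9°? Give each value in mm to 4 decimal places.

segment 1 (0° to 111°, simple-harmonic, h = 20) is passed completely: s = 0.0000 + (20) = 20.0000
θ = 141° falls in segment 2 (111° to 160.6°, uniform, h = 18): β = 141 − 111 = 30°, B = 49.6°; Δs = 18·30/49.6 = 10.8871; s = 20.0000 + 10.8871 = 30.8871
segment 2 (111° to 160.6°, uniform, h = 18) is passed completely: s = 20.0000 + (18) = 38.0000
θ = 175.9° falls in segment 3 (160.6° to 227.5°, uniform, h = 25): β = 175.9 − 160.6 = 15.3°, B = 66.9°; Δs = 25·15.3/66.9 = 5.7175; s = 38.0000 + 5.7175 = 43.7175

θ=141°: 30.8871
θ=175.9°: 43.7175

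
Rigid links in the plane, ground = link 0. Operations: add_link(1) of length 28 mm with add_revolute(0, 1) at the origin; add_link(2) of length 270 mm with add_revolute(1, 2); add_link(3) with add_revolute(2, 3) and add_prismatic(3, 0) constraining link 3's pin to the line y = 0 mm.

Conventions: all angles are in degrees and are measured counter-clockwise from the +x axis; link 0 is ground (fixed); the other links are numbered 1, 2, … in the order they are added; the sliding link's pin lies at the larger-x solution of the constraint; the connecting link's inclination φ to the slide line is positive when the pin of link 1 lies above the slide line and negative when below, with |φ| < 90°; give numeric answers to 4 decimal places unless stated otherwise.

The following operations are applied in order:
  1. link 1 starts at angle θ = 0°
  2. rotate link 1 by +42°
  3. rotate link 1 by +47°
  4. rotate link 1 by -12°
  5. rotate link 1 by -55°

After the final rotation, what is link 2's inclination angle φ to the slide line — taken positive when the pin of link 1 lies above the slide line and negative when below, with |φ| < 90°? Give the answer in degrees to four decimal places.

geometry: r = 28 mm, L = 270 mm, e = 0 mm; θ starts at 0°
rotate link 1 by +42°: θ ← 0° +42° = 42°
rotate link 1 by +47°: θ ← 42° +47° = 89°
rotate link 1 by -12°: θ ← 89° -12° = 77°
rotate link 1 by -55°: θ ← 77° -55° = 22°
h = r sin θ − e = 10.488985 − 0 = 10.488985
sin φ = h / L = 10.488985 / 270 = 0.03884809
φ = arcsin(0.03884809) = 2.226392°

2.2264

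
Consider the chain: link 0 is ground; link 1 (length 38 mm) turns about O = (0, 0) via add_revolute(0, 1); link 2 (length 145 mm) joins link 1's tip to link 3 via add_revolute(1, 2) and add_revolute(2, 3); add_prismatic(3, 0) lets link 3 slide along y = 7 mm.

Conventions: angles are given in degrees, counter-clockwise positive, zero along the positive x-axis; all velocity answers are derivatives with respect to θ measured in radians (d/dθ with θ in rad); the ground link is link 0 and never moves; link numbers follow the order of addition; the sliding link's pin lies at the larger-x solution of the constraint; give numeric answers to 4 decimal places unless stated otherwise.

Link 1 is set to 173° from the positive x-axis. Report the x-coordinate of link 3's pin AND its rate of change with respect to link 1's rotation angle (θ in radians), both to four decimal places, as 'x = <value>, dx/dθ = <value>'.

geometry: r = 38 mm, L = 145 mm, e = 7 mm
crank pin P = (r cos θ, r sin θ) = (-37.716754, 4.631035)
h = r sin θ − e = 4.631035 − 7 = -2.368965
x = r cos θ + √(L² − h²) = -37.716754 + 144.980647 = 107.263893
dx/dθ = −r sin θ − h·r cos θ/√(L² − h²) (θ in radians; h = -2.368965) = -5.247322

x = 107.2639, dx/dθ = -5.2473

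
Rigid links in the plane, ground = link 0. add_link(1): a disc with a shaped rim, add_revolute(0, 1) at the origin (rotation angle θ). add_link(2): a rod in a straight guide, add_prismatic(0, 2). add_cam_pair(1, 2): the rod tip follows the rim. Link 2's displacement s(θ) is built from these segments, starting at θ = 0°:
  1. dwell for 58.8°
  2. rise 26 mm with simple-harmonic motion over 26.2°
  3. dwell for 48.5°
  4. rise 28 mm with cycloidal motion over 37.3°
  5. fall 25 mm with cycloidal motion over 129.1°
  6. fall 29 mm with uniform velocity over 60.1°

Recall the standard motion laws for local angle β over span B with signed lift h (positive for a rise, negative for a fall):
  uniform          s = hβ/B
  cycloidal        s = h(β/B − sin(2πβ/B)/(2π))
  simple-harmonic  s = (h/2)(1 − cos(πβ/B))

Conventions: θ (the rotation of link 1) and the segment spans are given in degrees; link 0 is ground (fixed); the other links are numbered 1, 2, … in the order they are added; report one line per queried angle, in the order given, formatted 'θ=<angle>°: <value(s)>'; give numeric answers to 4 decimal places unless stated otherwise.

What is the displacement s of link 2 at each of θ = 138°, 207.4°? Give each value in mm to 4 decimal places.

segment 1 (0° to 58.8°, dwell): s unchanged at 0.0000
segment 2 (58.8° to 85°, simple-harmonic, h = 26) is passed completely: s = 0.0000 + (26) = 26.0000
segment 3 (85° to 133.5°, dwell): s unchanged at 26.0000
θ = 138° falls in segment 4 (133.5° to 170.8°, cycloidal, h = 28): β = 138 − 133.5 = 4.5°, B = 37.3°; Δs = 28·(0.1206 − sin(2π·0.1206)/(2π)) = 0.3143; s = 26.0000 + 0.3143 = 26.3143
segment 4 (133.5° to 170.8°, cycloidal, h = 28) is passed completely: s = 26.0000 + (28) = 54.0000
θ = 207.4° falls in segment 5 (170.8° to 299.9°, cycloidal, h = -25): β = 207.4 − 170.8 = 36.6°, B = 129.1°; Δs = -25·(0.2835 − sin(2π·0.2835)/(2π)) = -3.1965; s = 54.0000 − 3.1965 = 50.8035

θ=138°: 26.3143
θ=207.4°: 50.8035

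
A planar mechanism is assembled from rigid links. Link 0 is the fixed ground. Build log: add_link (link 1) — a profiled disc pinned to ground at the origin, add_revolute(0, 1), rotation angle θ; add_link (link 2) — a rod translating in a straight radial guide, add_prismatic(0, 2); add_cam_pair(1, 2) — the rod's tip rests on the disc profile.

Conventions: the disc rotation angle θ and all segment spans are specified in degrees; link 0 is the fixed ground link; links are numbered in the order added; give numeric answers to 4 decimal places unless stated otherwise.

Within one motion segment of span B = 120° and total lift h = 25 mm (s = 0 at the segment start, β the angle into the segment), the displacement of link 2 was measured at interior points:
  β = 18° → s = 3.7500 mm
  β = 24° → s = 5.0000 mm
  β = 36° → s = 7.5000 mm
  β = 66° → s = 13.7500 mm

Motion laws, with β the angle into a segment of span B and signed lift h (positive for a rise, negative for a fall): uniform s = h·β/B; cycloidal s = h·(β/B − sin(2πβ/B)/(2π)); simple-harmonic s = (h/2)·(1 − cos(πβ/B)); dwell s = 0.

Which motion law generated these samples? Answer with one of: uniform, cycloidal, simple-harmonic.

candidates at β/B = r: uniform s = h·r (linear in β); cycloidal s = h·(r − sin(2πr)/(2π)); simple-harmonic s = (h/2)(1 − cos(πr))
β=18°: printed 3.7500 | uniform 3.7500, cycloidal 0.5310, simple-harmonic 1.3624
β=24°: printed 5.0000 | uniform 5.0000, cycloidal 1.2159, simple-harmonic 2.3873
β=36°: printed 7.5000 | uniform 7.5000, cycloidal 3.7159, simple-harmonic 5.1527
β=66°: printed 13.7500 | uniform 13.7500, cycloidal 14.9795, simple-harmonic 14.4554
only one law matches every sample → uniform

uniform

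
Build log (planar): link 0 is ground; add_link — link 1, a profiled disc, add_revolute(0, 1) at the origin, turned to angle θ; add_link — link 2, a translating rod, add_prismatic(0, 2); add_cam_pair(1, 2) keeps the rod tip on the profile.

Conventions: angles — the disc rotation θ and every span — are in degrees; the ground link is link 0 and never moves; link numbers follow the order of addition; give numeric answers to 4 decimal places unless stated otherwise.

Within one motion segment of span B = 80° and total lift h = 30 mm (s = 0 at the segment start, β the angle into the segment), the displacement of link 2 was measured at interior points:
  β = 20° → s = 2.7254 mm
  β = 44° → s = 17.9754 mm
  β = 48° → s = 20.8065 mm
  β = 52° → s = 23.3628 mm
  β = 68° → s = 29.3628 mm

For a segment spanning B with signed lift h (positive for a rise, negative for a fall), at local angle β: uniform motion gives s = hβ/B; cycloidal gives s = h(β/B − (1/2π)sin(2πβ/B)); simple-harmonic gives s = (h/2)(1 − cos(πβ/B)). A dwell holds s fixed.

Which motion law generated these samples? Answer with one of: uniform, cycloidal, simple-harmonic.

candidates at β/B = r: uniform s = h·r (linear in β); cycloidal s = h·(r − sin(2πr)/(2π)); simple-harmonic s = (h/2)(1 − cos(πr))
β=20°: printed 2.7254 | uniform 7.5000, cycloidal 2.7254, simple-harmonic 4.3934
β=44°: printed 17.9754 | uniform 16.5000, cycloidal 17.9754, simple-harmonic 17.3465
β=48°: printed 20.8065 | uniform 18.0000, cycloidal 20.8065, simple-harmonic 19.6353
β=52°: printed 23.3628 | uniform 19.5000, cycloidal 23.3628, simple-harmonic 21.8099
β=68°: printed 29.3628 | uniform 25.5000, cycloidal 29.3628, simple-harmonic 28.3651
only one law matches every sample → cycloidal

cycloidal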